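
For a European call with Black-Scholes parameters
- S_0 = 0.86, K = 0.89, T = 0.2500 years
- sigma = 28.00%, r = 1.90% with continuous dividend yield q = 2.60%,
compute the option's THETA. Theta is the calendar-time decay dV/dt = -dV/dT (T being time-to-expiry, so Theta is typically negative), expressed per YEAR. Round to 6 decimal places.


Answer: Theta = -0.090580

Derivation:
d1 = -0.1874219534; d2 = -0.3274219534
phi(d1) = 0.3919966334; exp(-qT) = 0.9935210793; exp(-rT) = 0.9952612634
Theta = -S*exp(-qT)*phi(d1)*sigma/(2*sqrt(T)) - r*K*exp(-rT)*N(d2) + q*S*exp(-qT)*N(d1)
N(d1) = 0.4256649056; N(d2) = 0.3716743822; sqrt(T) = 0.5000000000
Term 1 = -0.8600 * 0.9935210793 * 0.3919966334 * 0.2800 / (2 * 0.5000000000) = -0.0937812259
Term 2 = -0.0190 * 0.8900 * 0.9952612634 * 0.3716743822 = -0.0062552308
Term 3 = 0.0260 * 0.8600 * 0.9935210793 * 0.4256649056 = 0.0094562018
Theta = -0.0937812259 + (-0.0062552308) + (0.0094562018) = -0.090580


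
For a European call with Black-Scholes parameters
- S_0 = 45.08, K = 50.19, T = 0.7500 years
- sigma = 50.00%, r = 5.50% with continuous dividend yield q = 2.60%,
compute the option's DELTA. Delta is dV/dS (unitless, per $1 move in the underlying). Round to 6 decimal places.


d1 = 0.0187590005; d2 = -0.4142537014
phi(d1) = 0.3988720927; exp(-qT) = 0.9806888952; exp(-rT) = 0.9595892027
N(d1) = 0.5074833196
Delta = exp(-qT) * N(d1) = 0.9806888952 * 0.5074833196 = 0.497683

Answer: Delta = 0.497683


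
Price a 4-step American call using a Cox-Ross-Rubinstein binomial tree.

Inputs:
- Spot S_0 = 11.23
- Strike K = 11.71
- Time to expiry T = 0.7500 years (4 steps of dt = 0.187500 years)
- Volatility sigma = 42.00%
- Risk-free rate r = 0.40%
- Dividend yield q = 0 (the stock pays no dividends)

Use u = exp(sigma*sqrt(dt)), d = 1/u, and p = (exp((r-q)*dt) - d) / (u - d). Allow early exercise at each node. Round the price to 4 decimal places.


dt = T/N = 0.187500
u = exp(sigma*sqrt(dt)) = 1.199453; d = 1/u = 0.833714
p = (exp((r-q)*dt) - d) / (u - d) = 0.456710
Discount per step: exp(-r*dt) = 0.999250
Stock lattice S(k, i) with i counting down-moves:
  k=0: S(0,0) = 11.2300
  k=1: S(1,0) = 13.4699; S(1,1) = 9.3626
  k=2: S(2,0) = 16.1565; S(2,1) = 11.2300; S(2,2) = 7.8057
  k=3: S(3,0) = 19.3789; S(3,1) = 13.4699; S(3,2) = 9.3626; S(3,3) = 6.5077
  k=4: S(4,0) = 23.2441; S(4,1) = 16.1565; S(4,2) = 11.2300; S(4,3) = 7.8057; S(4,4) = 5.4256
Terminal payoffs V(N, i) = max(S_T - K, 0):
  V(4,0) = 11.534071; V(4,1) = 4.446451; V(4,2) = 0.000000; V(4,3) = 0.000000; V(4,4) = 0.000000
Backward induction: V(k, i) = exp(-r*dt) * [p * V(k+1, i) + (1-p) * V(k+1, i+1)]; then take max(V_cont, immediate exercise) for American.
  V(3,0) = exp(-r*dt) * [p*11.534071 + (1-p)*4.446451] = 7.677678; exercise = 7.668899; V(3,0) = max -> 7.677678
  V(3,1) = exp(-r*dt) * [p*4.446451 + (1-p)*0.000000] = 2.029216; exercise = 1.759853; V(3,1) = max -> 2.029216
  V(3,2) = exp(-r*dt) * [p*0.000000 + (1-p)*0.000000] = 0.000000; exercise = 0.000000; V(3,2) = max -> 0.000000
  V(3,3) = exp(-r*dt) * [p*0.000000 + (1-p)*0.000000] = 0.000000; exercise = 0.000000; V(3,3) = max -> 0.000000
  V(2,0) = exp(-r*dt) * [p*7.677678 + (1-p)*2.029216] = 4.605470; exercise = 4.446451; V(2,0) = max -> 4.605470
  V(2,1) = exp(-r*dt) * [p*2.029216 + (1-p)*0.000000] = 0.926069; exercise = 0.000000; V(2,1) = max -> 0.926069
  V(2,2) = exp(-r*dt) * [p*0.000000 + (1-p)*0.000000] = 0.000000; exercise = 0.000000; V(2,2) = max -> 0.000000
  V(1,0) = exp(-r*dt) * [p*4.605470 + (1-p)*0.926069] = 2.604534; exercise = 1.759853; V(1,0) = max -> 2.604534
  V(1,1) = exp(-r*dt) * [p*0.926069 + (1-p)*0.000000] = 0.422628; exercise = 0.000000; V(1,1) = max -> 0.422628
  V(0,0) = exp(-r*dt) * [p*2.604534 + (1-p)*0.422628] = 1.418062; exercise = 0.000000; V(0,0) = max -> 1.418062

Answer: Price = V(0,0) = 1.4181


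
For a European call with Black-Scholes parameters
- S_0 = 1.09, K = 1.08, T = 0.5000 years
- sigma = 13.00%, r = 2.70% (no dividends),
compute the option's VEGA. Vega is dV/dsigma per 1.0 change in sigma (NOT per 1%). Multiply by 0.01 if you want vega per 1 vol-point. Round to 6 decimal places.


d1 = 0.2930865696; d2 = 0.2011626880
phi(d1) = 0.3821705126; exp(-qT) = 1.0000000000; exp(-rT) = 0.9865907163
Vega = S * exp(-qT) * phi(d1) * sqrt(T) = 1.0900 * 1.0000000000 * 0.3821705126 * 0.7071067812 = 0.294557

Answer: Vega = 0.294557


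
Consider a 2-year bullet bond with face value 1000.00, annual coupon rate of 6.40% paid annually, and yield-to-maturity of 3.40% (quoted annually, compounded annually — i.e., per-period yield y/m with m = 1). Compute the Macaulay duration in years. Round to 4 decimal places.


Coupon per period c = face * coupon_rate / m = 64.000000
Periods per year m = 1; per-period yield y/m = 0.034000
Number of cashflows N = 2
Cashflows (t years, CF_t, discount factor 1/(1+y/m)^(m*t), PV):
  t = 1.0000: CF_t = 64.000000, DF = 0.967118, PV = 61.895551
  t = 2.0000: CF_t = 1064.000000, DF = 0.935317, PV = 995.177504
Price P = sum_t PV_t = 1057.073056
Macaulay numerator sum_t t * PV_t:
  t * PV_t at t = 1.0000: 61.895551
  t * PV_t at t = 2.0000: 1990.355009
Macaulay duration D = (sum_t t * PV_t) / P = 2052.250560 / 1057.073056 = 1.941446

Answer: Macaulay duration = 1.9414 years


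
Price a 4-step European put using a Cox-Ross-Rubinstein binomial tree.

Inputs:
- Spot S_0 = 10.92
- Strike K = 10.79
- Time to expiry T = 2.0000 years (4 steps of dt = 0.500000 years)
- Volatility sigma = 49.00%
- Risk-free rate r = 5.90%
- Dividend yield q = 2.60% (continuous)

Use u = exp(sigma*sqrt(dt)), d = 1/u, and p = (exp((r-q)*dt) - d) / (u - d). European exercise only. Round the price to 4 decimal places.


Answer: Price = V(0,0) = 2.1895

Derivation:
dt = T/N = 0.500000
u = exp(sigma*sqrt(dt)) = 1.414084; d = 1/u = 0.707171
p = (exp((r-q)*dt) - d) / (u - d) = 0.437770
Discount per step: exp(-r*dt) = 0.970931
Stock lattice S(k, i) with i counting down-moves:
  k=0: S(0,0) = 10.9200
  k=1: S(1,0) = 15.4418; S(1,1) = 7.7223
  k=2: S(2,0) = 21.8360; S(2,1) = 10.9200; S(2,2) = 5.4610
  k=3: S(3,0) = 30.8780; S(3,1) = 15.4418; S(3,2) = 7.7223; S(3,3) = 3.8619
  k=4: S(4,0) = 43.6641; S(4,1) = 21.8360; S(4,2) = 10.9200; S(4,3) = 5.4610; S(4,4) = 2.7310
Terminal payoffs V(N, i) = max(K - S_T, 0):
  V(4,0) = 0.000000; V(4,1) = 0.000000; V(4,2) = 0.000000; V(4,3) = 5.329003; V(4,4) = 8.059003
Backward induction: V(k, i) = exp(-r*dt) * [p * V(k+1, i) + (1-p) * V(k+1, i+1)].
  V(3,0) = exp(-r*dt) * [p*0.000000 + (1-p)*0.000000] = 0.000000
  V(3,1) = exp(-r*dt) * [p*0.000000 + (1-p)*0.000000] = 0.000000
  V(3,2) = exp(-r*dt) * [p*0.000000 + (1-p)*5.329003] = 2.909029
  V(3,3) = exp(-r*dt) * [p*5.329003 + (1-p)*8.059003] = 6.664363
  V(2,0) = exp(-r*dt) * [p*0.000000 + (1-p)*0.000000] = 0.000000
  V(2,1) = exp(-r*dt) * [p*0.000000 + (1-p)*2.909029] = 1.587999
  V(2,2) = exp(-r*dt) * [p*2.909029 + (1-p)*6.664363] = 4.874451
  V(1,0) = exp(-r*dt) * [p*0.000000 + (1-p)*1.587999] = 0.866867
  V(1,1) = exp(-r*dt) * [p*1.587999 + (1-p)*4.874451] = 3.335866
  V(0,0) = exp(-r*dt) * [p*0.866867 + (1-p)*3.335866] = 2.189461


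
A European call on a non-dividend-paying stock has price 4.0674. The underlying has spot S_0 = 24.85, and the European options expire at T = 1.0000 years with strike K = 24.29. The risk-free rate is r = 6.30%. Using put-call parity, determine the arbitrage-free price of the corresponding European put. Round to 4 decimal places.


Answer: Put price = 2.0243

Derivation:
Put-call parity: C - P = S_0 * exp(-qT) - K * exp(-rT).
S_0 * exp(-qT) = 24.8500 * 1.00000000 = 24.85000000
K * exp(-rT) = 24.2900 * 0.93894347 = 22.80693698
P = C - S*exp(-qT) + K*exp(-rT)
P = 4.0674 - 24.85000000 + 22.80693698 = 2.0243


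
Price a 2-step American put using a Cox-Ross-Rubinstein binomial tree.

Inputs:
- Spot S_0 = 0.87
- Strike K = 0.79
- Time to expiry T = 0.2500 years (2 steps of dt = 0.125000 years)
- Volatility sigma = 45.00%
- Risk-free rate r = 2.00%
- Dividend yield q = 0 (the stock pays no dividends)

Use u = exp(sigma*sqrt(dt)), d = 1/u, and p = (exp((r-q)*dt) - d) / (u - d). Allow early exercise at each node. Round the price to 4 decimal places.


Answer: Price = V(0,0) = 0.0442

Derivation:
dt = T/N = 0.125000
u = exp(sigma*sqrt(dt)) = 1.172454; d = 1/u = 0.852912
p = (exp((r-q)*dt) - d) / (u - d) = 0.468142
Discount per step: exp(-r*dt) = 0.997503
Stock lattice S(k, i) with i counting down-moves:
  k=0: S(0,0) = 0.8700
  k=1: S(1,0) = 1.0200; S(1,1) = 0.7420
  k=2: S(2,0) = 1.1959; S(2,1) = 0.8700; S(2,2) = 0.6329
Terminal payoffs V(N, i) = max(K - S_T, 0):
  V(2,0) = 0.000000; V(2,1) = 0.000000; V(2,2) = 0.157111
Backward induction: V(k, i) = exp(-r*dt) * [p * V(k+1, i) + (1-p) * V(k+1, i+1)]; then take max(V_cont, immediate exercise) for American.
  V(1,0) = exp(-r*dt) * [p*0.000000 + (1-p)*0.000000] = 0.000000; exercise = 0.000000; V(1,0) = max -> 0.000000
  V(1,1) = exp(-r*dt) * [p*0.000000 + (1-p)*0.157111] = 0.083352; exercise = 0.047967; V(1,1) = max -> 0.083352
  V(0,0) = exp(-r*dt) * [p*0.000000 + (1-p)*0.083352] = 0.044221; exercise = 0.000000; V(0,0) = max -> 0.044221


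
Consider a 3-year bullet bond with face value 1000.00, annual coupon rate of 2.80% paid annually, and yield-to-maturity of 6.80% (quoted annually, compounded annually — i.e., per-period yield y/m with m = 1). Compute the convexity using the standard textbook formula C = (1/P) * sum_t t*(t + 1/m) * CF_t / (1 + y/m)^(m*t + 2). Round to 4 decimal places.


Answer: Convexity = 10.1193

Derivation:
Coupon per period c = face * coupon_rate / m = 28.000000
Periods per year m = 1; per-period yield y/m = 0.068000
Number of cashflows N = 3
Cashflows (t years, CF_t, discount factor 1/(1+y/m)^(m*t), PV):
  t = 1.0000: CF_t = 28.000000, DF = 0.936330, PV = 26.217228
  t = 2.0000: CF_t = 28.000000, DF = 0.876713, PV = 24.547967
  t = 3.0000: CF_t = 1028.000000, DF = 0.820892, PV = 843.877401
Price P = sum_t PV_t = 894.642596
Convexity numerator sum_t t*(t + 1/m) * CF_t / (1+y/m)^(m*t + 2):
  t = 1.0000: term = 45.969975
  t = 2.0000: term = 129.129144
  t = 3.0000: term = 8878.060439
Convexity = (1/P) * sum = 9053.159558 / 894.642596 = 10.119303


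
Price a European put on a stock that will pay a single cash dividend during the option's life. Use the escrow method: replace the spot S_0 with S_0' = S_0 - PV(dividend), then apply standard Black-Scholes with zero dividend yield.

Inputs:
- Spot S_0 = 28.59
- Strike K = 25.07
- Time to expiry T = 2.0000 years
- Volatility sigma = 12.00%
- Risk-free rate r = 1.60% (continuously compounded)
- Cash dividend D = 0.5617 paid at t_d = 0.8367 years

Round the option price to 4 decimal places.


PV(D) = D * exp(-r * t_d) = 0.5617 * 0.98670201 = 0.55423052
S_0' = S_0 - PV(D) = 28.5900 - 0.55423052 = 28.03576948
d1 = (ln(S_0'/K) + (r + sigma^2/2)*T) / (sigma*sqrt(T)) = 0.93225703
d2 = d1 - sigma*sqrt(T) = 0.76255140
exp(-rT) = 0.96850658
N(-d1) = 0.17560185; N(-d2) = 0.22286549
P = K * exp(-rT) * N(-d2) - S_0' * N(-d1) = 25.0700 * 0.96850658 * 0.22286549 - 28.03576948 * 0.17560185 = 0.4881

Answer: Price = 0.4881


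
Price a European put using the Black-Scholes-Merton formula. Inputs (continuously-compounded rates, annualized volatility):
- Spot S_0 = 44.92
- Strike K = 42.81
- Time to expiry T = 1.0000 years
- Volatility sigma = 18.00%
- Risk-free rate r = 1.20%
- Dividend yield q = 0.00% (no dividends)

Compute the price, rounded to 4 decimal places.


Answer: Price = 1.9893

Derivation:
d1 = (ln(S/K) + (r - q + 0.5*sigma^2) * T) / (sigma * sqrt(T)) = 0.42395228
d2 = d1 - sigma * sqrt(T) = 0.24395228
exp(-rT) = 0.98807171; exp(-qT) = 1.00000000
P = K * exp(-rT) * N(-d2) - S_0 * exp(-qT) * N(-d1)
N(-d1) = 0.33580031; N(-d2) = 0.40363389
P = 42.8100 * 0.98807171 * 0.40363389 - 44.9200 * 1.00000000 * 0.33580031 = 1.9893


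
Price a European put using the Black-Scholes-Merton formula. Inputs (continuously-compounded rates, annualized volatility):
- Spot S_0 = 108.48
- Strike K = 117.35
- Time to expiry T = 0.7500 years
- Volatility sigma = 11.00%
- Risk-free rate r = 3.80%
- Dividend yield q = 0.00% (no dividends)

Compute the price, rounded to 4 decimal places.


Answer: Price = 7.5841

Derivation:
d1 = (ln(S/K) + (r - q + 0.5*sigma^2) * T) / (sigma * sqrt(T)) = -0.47823076
d2 = d1 - sigma * sqrt(T) = -0.57349355
exp(-rT) = 0.97190229; exp(-qT) = 1.00000000
P = K * exp(-rT) * N(-d2) - S_0 * exp(-qT) * N(-d1)
N(-d1) = 0.68375701; N(-d2) = 0.71684472
P = 117.3500 * 0.97190229 * 0.71684472 - 108.4800 * 1.00000000 * 0.68375701 = 7.5841


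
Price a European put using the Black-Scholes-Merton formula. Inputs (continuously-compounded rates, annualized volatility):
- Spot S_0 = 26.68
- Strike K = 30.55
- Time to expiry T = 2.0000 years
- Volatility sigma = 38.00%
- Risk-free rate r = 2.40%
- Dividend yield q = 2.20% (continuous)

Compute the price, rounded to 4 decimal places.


d1 = (ln(S/K) + (r - q + 0.5*sigma^2) * T) / (sigma * sqrt(T)) = 0.02409659
d2 = d1 - sigma * sqrt(T) = -0.51330456
exp(-rT) = 0.95313379; exp(-qT) = 0.95695396
P = K * exp(-rT) * N(-d2) - S_0 * exp(-qT) * N(-d1)
N(-d1) = 0.49038778; N(-d2) = 0.69613085
P = 30.5500 * 0.95313379 * 0.69613085 - 26.6800 * 0.95695396 * 0.49038778 = 7.7498

Answer: Price = 7.7498


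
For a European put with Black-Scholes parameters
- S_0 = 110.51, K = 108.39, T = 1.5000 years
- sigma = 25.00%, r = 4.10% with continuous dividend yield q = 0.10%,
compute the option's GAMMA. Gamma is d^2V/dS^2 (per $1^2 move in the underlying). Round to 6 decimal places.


Answer: Gamma = 0.010813

Derivation:
d1 = 0.4123150338; d2 = 0.1061288160
phi(d1) = 0.3664327098; exp(-qT) = 0.9985011244; exp(-rT) = 0.9403529457
Gamma = exp(-qT) * phi(d1) / (S * sigma * sqrt(T)) = 0.9985011244 * 0.3664327098 / (110.5100 * 0.2500 * 1.2247448714) = 0.010813


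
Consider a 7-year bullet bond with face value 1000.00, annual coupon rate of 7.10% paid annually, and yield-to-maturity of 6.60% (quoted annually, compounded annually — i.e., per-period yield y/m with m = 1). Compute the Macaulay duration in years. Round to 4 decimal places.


Answer: Macaulay duration = 5.7706 years

Derivation:
Coupon per period c = face * coupon_rate / m = 71.000000
Periods per year m = 1; per-period yield y/m = 0.066000
Number of cashflows N = 7
Cashflows (t years, CF_t, discount factor 1/(1+y/m)^(m*t), PV):
  t = 1.0000: CF_t = 71.000000, DF = 0.938086, PV = 66.604128
  t = 2.0000: CF_t = 71.000000, DF = 0.880006, PV = 62.480420
  t = 3.0000: CF_t = 71.000000, DF = 0.825521, PV = 58.612026
  t = 4.0000: CF_t = 71.000000, DF = 0.774410, PV = 54.983139
  t = 5.0000: CF_t = 71.000000, DF = 0.726464, PV = 51.578930
  t = 6.0000: CF_t = 71.000000, DF = 0.681486, PV = 48.385487
  t = 7.0000: CF_t = 1071.000000, DF = 0.639292, PV = 684.682201
Price P = sum_t PV_t = 1027.326330
Macaulay numerator sum_t t * PV_t:
  t * PV_t at t = 1.0000: 66.604128
  t * PV_t at t = 2.0000: 124.960840
  t * PV_t at t = 3.0000: 175.836078
  t * PV_t at t = 4.0000: 219.932556
  t * PV_t at t = 5.0000: 257.894648
  t * PV_t at t = 6.0000: 290.312925
  t * PV_t at t = 7.0000: 4792.775406
Macaulay duration D = (sum_t t * PV_t) / P = 5928.316580 / 1027.326330 = 5.770627


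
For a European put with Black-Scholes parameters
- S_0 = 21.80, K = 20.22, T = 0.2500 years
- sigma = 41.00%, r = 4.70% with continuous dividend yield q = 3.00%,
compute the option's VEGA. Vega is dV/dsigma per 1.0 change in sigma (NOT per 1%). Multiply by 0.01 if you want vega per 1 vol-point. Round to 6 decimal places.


Answer: Vega = 3.827279

Derivation:
d1 = 0.4902451522; d2 = 0.2852451522
phi(d1) = 0.3537698609; exp(-qT) = 0.9925280548; exp(-rT) = 0.9883187617
Vega = S * exp(-qT) * phi(d1) * sqrt(T) = 21.8000 * 0.9925280548 * 0.3537698609 * 0.5000000000 = 3.827279


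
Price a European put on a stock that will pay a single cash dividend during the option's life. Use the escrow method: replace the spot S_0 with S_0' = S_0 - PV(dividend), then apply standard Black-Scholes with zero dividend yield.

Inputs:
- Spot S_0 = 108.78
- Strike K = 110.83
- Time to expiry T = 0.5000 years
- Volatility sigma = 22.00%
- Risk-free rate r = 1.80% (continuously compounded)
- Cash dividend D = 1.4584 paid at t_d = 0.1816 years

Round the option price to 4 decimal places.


Answer: Price = 8.0613

Derivation:
PV(D) = D * exp(-r * t_d) = 1.4584 * 0.99673654 = 1.45364057
S_0' = S_0 - PV(D) = 108.7800 - 1.45364057 = 107.32635943
d1 = (ln(S_0'/K) + (r + sigma^2/2)*T) / (sigma*sqrt(T)) = -0.07085991
d2 = d1 - sigma*sqrt(T) = -0.22642340
exp(-rT) = 0.99104038
N(-d1) = 0.52824538; N(-d2) = 0.58956394
P = K * exp(-rT) * N(-d2) - S_0' * N(-d1) = 110.8300 * 0.99104038 * 0.58956394 - 107.32635943 * 0.52824538 = 8.0613


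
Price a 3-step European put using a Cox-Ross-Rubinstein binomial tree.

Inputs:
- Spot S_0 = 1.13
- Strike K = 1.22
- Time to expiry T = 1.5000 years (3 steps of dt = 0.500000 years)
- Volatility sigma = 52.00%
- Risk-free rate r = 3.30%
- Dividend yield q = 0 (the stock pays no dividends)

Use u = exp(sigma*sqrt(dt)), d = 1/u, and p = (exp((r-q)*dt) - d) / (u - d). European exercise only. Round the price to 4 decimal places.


Answer: Price = V(0,0) = 0.3223

Derivation:
dt = T/N = 0.500000
u = exp(sigma*sqrt(dt)) = 1.444402; d = 1/u = 0.692328
p = (exp((r-q)*dt) - d) / (u - d) = 0.431219
Discount per step: exp(-r*dt) = 0.983635
Stock lattice S(k, i) with i counting down-moves:
  k=0: S(0,0) = 1.1300
  k=1: S(1,0) = 1.6322; S(1,1) = 0.7823
  k=2: S(2,0) = 2.3575; S(2,1) = 1.1300; S(2,2) = 0.5416
  k=3: S(3,0) = 3.4052; S(3,1) = 1.6322; S(3,2) = 0.7823; S(3,3) = 0.3750
Terminal payoffs V(N, i) = max(K - S_T, 0):
  V(3,0) = 0.000000; V(3,1) = 0.000000; V(3,2) = 0.437669; V(3,3) = 0.845015
Backward induction: V(k, i) = exp(-r*dt) * [p * V(k+1, i) + (1-p) * V(k+1, i+1)].
  V(2,0) = exp(-r*dt) * [p*0.000000 + (1-p)*0.000000] = 0.000000
  V(2,1) = exp(-r*dt) * [p*0.000000 + (1-p)*0.437669] = 0.244864
  V(2,2) = exp(-r*dt) * [p*0.437669 + (1-p)*0.845015] = 0.658406
  V(1,0) = exp(-r*dt) * [p*0.000000 + (1-p)*0.244864] = 0.136995
  V(1,1) = exp(-r*dt) * [p*0.244864 + (1-p)*0.658406] = 0.472222
  V(0,0) = exp(-r*dt) * [p*0.136995 + (1-p)*0.472222] = 0.322304


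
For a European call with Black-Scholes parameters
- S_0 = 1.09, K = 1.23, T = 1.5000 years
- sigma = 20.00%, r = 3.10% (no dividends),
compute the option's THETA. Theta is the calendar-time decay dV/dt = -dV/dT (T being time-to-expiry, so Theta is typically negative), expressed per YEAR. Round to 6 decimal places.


d1 = -0.1810028937; d2 = -0.4259518679
phi(d1) = 0.3924604320; exp(-qT) = 1.0000000000; exp(-rT) = 0.9545645606
Theta = -S*exp(-qT)*phi(d1)*sigma/(2*sqrt(T)) - r*K*exp(-rT)*N(d2) + q*S*exp(-qT)*N(d1)
N(d1) = 0.4281826524; N(d2) = 0.3350714595; sqrt(T) = 1.2247448714
Term 1 = -1.0900 * 1.0000000000 * 0.3924604320 * 0.2000 / (2 * 1.2247448714) = -0.0349282435
Term 2 = -0.0310 * 1.2300 * 0.9545645606 * 0.3350714595 = -0.0121957791
Term 3 = 0 (no dividend yield, q = 0)
Theta = -0.0349282435 + (-0.0121957791) + (0.0000000000) = -0.047124

Answer: Theta = -0.047124


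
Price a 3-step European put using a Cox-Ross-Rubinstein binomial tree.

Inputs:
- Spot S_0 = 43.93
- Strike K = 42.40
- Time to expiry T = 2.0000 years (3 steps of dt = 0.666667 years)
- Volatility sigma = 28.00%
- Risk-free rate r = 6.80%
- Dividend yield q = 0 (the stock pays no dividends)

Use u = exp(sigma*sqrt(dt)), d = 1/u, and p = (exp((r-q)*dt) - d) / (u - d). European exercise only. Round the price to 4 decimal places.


dt = T/N = 0.666667
u = exp(sigma*sqrt(dt)) = 1.256863; d = 1/u = 0.795632
p = (exp((r-q)*dt) - d) / (u - d) = 0.543642
Discount per step: exp(-r*dt) = 0.955679
Stock lattice S(k, i) with i counting down-moves:
  k=0: S(0,0) = 43.9300
  k=1: S(1,0) = 55.2140; S(1,1) = 34.9521
  k=2: S(2,0) = 69.3964; S(2,1) = 43.9300; S(2,2) = 27.8090
  k=3: S(3,0) = 87.2218; S(3,1) = 55.2140; S(3,2) = 34.9521; S(3,3) = 22.1257
Terminal payoffs V(N, i) = max(K - S_T, 0):
  V(3,0) = 0.000000; V(3,1) = 0.000000; V(3,2) = 7.447905; V(3,3) = 20.274289
Backward induction: V(k, i) = exp(-r*dt) * [p * V(k+1, i) + (1-p) * V(k+1, i+1)].
  V(2,0) = exp(-r*dt) * [p*0.000000 + (1-p)*0.000000] = 0.000000
  V(2,1) = exp(-r*dt) * [p*0.000000 + (1-p)*7.447905] = 3.248265
  V(2,2) = exp(-r*dt) * [p*7.447905 + (1-p)*20.274289] = 12.711793
  V(1,0) = exp(-r*dt) * [p*0.000000 + (1-p)*3.248265] = 1.416670
  V(1,1) = exp(-r*dt) * [p*3.248265 + (1-p)*12.711793] = 7.231639
  V(0,0) = exp(-r*dt) * [p*1.416670 + (1-p)*7.231639] = 3.889972

Answer: Price = V(0,0) = 3.8900


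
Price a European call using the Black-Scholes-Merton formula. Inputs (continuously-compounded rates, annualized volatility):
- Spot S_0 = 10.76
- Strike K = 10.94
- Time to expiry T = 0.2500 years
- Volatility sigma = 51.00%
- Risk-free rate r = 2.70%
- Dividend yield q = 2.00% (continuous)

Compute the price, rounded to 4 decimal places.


d1 = (ln(S/K) + (r - q + 0.5*sigma^2) * T) / (sigma * sqrt(T)) = 0.06930297
d2 = d1 - sigma * sqrt(T) = -0.18569703
exp(-rT) = 0.99327273; exp(-qT) = 0.99501248
C = S_0 * exp(-qT) * N(d1) - K * exp(-rT) * N(d2)
N(d1) = 0.52762577; N(d2) = 0.42634118
C = 10.7600 * 0.99501248 * 0.52762577 - 10.9400 * 0.99327273 * 0.42634118 = 1.0161

Answer: Price = 1.0161


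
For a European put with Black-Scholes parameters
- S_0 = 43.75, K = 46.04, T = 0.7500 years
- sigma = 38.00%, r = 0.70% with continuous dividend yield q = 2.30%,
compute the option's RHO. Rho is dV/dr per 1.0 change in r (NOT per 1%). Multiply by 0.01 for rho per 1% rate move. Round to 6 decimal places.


Answer: Rho = -21.952382

Derivation:
d1 = -0.0269500149; d2 = -0.3560396683
phi(d1) = 0.3987974302; exp(-qT) = 0.9828979294; exp(-rT) = 0.9947637572
N(-d2) = 0.6390945710
Rho = -K*T*exp(-rT)*N(-d2) = -46.0400 * 0.7500 * 0.9947637572 * 0.6390945710 = -21.952382


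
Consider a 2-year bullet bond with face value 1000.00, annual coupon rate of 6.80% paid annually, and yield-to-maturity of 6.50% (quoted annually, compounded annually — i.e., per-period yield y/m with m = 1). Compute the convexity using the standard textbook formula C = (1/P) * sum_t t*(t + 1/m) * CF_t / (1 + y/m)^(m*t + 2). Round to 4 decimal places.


Answer: Convexity = 5.0660

Derivation:
Coupon per period c = face * coupon_rate / m = 68.000000
Periods per year m = 1; per-period yield y/m = 0.065000
Number of cashflows N = 2
Cashflows (t years, CF_t, discount factor 1/(1+y/m)^(m*t), PV):
  t = 1.0000: CF_t = 68.000000, DF = 0.938967, PV = 63.849765
  t = 2.0000: CF_t = 1068.000000, DF = 0.881659, PV = 941.612114
Price P = sum_t PV_t = 1005.461879
Convexity numerator sum_t t*(t + 1/m) * CF_t / (1+y/m)^(m*t + 2):
  t = 1.0000: term = 112.587476
  t = 2.0000: term = 4981.086366
Convexity = (1/P) * sum = 5093.673843 / 1005.461879 = 5.066004


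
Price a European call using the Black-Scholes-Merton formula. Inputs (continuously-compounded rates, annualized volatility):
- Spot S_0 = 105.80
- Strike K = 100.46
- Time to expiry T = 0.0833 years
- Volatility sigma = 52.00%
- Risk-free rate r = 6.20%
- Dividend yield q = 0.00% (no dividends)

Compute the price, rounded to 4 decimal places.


d1 = (ln(S/K) + (r - q + 0.5*sigma^2) * T) / (sigma * sqrt(T)) = 0.45453869
d2 = d1 - sigma * sqrt(T) = 0.30445764
exp(-rT) = 0.99484871; exp(-qT) = 1.00000000
C = S_0 * exp(-qT) * N(d1) - K * exp(-rT) * N(d2)
N(d1) = 0.67527942; N(d2) = 0.61961037
C = 105.8000 * 1.00000000 * 0.67527942 - 100.4600 * 0.99484871 * 0.61961037 = 9.5192

Answer: Price = 9.5192


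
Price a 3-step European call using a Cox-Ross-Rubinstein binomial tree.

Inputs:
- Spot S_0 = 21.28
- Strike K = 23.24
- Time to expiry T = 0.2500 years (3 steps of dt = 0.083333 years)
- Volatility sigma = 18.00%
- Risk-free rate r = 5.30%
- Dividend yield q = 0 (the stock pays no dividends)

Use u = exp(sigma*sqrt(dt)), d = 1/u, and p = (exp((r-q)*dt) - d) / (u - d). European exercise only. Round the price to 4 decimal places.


dt = T/N = 0.083333
u = exp(sigma*sqrt(dt)) = 1.053335; d = 1/u = 0.949365
p = (exp((r-q)*dt) - d) / (u - d) = 0.529587
Discount per step: exp(-r*dt) = 0.995593
Stock lattice S(k, i) with i counting down-moves:
  k=0: S(0,0) = 21.2800
  k=1: S(1,0) = 22.4150; S(1,1) = 20.2025
  k=2: S(2,0) = 23.6105; S(2,1) = 21.2800; S(2,2) = 19.1796
  k=3: S(3,0) = 24.8698; S(3,1) = 22.4150; S(3,2) = 20.2025; S(3,3) = 18.2084
Terminal payoffs V(N, i) = max(S_T - K, 0):
  V(3,0) = 1.629751; V(3,1) = 0.000000; V(3,2) = 0.000000; V(3,3) = 0.000000
Backward induction: V(k, i) = exp(-r*dt) * [p * V(k+1, i) + (1-p) * V(k+1, i+1)].
  V(2,0) = exp(-r*dt) * [p*1.629751 + (1-p)*0.000000] = 0.859291
  V(2,1) = exp(-r*dt) * [p*0.000000 + (1-p)*0.000000] = 0.000000
  V(2,2) = exp(-r*dt) * [p*0.000000 + (1-p)*0.000000] = 0.000000
  V(1,0) = exp(-r*dt) * [p*0.859291 + (1-p)*0.000000] = 0.453064
  V(1,1) = exp(-r*dt) * [p*0.000000 + (1-p)*0.000000] = 0.000000
  V(0,0) = exp(-r*dt) * [p*0.453064 + (1-p)*0.000000] = 0.238879

Answer: Price = V(0,0) = 0.2389


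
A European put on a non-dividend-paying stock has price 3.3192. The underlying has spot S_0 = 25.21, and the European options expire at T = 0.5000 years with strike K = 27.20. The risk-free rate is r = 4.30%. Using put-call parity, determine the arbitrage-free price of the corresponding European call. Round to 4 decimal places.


Put-call parity: C - P = S_0 * exp(-qT) - K * exp(-rT).
S_0 * exp(-qT) = 25.2100 * 1.00000000 = 25.21000000
K * exp(-rT) = 27.2000 * 0.97872948 = 26.62144179
C = P + S*exp(-qT) - K*exp(-rT)
C = 3.3192 + 25.21000000 - 26.62144179 = 1.9078

Answer: Call price = 1.9078


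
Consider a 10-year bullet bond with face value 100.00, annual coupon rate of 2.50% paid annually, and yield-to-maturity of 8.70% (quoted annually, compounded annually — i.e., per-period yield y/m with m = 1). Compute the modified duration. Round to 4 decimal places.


Coupon per period c = face * coupon_rate / m = 2.500000
Periods per year m = 1; per-period yield y/m = 0.087000
Number of cashflows N = 10
Cashflows (t years, CF_t, discount factor 1/(1+y/m)^(m*t), PV):
  t = 1.0000: CF_t = 2.500000, DF = 0.919963, PV = 2.299908
  t = 2.0000: CF_t = 2.500000, DF = 0.846332, PV = 2.115831
  t = 3.0000: CF_t = 2.500000, DF = 0.778595, PV = 1.946486
  t = 4.0000: CF_t = 2.500000, DF = 0.716278, PV = 1.790696
  t = 5.0000: CF_t = 2.500000, DF = 0.658950, PV = 1.647374
  t = 6.0000: CF_t = 2.500000, DF = 0.606209, PV = 1.515524
  t = 7.0000: CF_t = 2.500000, DF = 0.557690, PV = 1.394226
  t = 8.0000: CF_t = 2.500000, DF = 0.513055, PV = 1.282637
  t = 9.0000: CF_t = 2.500000, DF = 0.471991, PV = 1.179979
  t = 10.0000: CF_t = 102.500000, DF = 0.434215, PV = 44.507011
Price P = sum_t PV_t = 59.679671
First compute Macaulay numerator sum_t t * PV_t:
  t * PV_t at t = 1.0000: 2.299908
  t * PV_t at t = 2.0000: 4.231661
  t * PV_t at t = 3.0000: 5.839459
  t * PV_t at t = 4.0000: 7.162783
  t * PV_t at t = 5.0000: 8.236872
  t * PV_t at t = 6.0000: 9.093142
  t * PV_t at t = 7.0000: 9.759583
  t * PV_t at t = 8.0000: 10.261093
  t * PV_t at t = 9.0000: 10.619807
  t * PV_t at t = 10.0000: 445.070105
Macaulay duration D = 512.574415 / 59.679671 = 8.588761
Modified duration = D / (1 + y/m) = 8.588761 / (1 + 0.087000) = 7.901344

Answer: Modified duration = 7.9013


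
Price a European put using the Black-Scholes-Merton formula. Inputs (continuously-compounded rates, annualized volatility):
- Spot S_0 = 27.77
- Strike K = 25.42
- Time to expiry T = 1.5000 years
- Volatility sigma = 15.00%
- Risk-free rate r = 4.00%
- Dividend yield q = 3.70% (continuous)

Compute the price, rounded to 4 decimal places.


d1 = (ln(S/K) + (r - q + 0.5*sigma^2) * T) / (sigma * sqrt(T)) = 0.59764847
d2 = d1 - sigma * sqrt(T) = 0.41393674
exp(-rT) = 0.94176453; exp(-qT) = 0.94601202
P = K * exp(-rT) * N(-d2) - S_0 * exp(-qT) * N(-d1)
N(-d1) = 0.27503726; N(-d2) = 0.33946022
P = 25.4200 * 0.94176453 * 0.33946022 - 27.7700 * 0.94601202 * 0.27503726 = 0.9011

Answer: Price = 0.9011


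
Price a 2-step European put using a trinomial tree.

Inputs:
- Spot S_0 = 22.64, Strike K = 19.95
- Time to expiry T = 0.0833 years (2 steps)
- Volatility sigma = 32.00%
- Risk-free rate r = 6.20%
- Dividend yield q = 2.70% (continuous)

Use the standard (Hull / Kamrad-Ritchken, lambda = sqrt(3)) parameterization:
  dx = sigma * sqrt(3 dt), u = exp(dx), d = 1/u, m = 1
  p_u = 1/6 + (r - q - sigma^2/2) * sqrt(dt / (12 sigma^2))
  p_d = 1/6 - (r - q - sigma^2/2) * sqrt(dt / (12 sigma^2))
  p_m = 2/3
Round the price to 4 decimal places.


dt = T/N = 0.041650; dx = sigma*sqrt(3*dt) = 0.113114
u = exp(dx) = 1.119760; d = 1/u = 0.893048
p_u = 0.163684, p_m = 0.666667, p_d = 0.169649
Discount per step: exp(-r*dt) = 0.997421
Stock lattice S(k, j) with j the centered position index:
  k=0: S(0,+0) = 22.6400
  k=1: S(1,-1) = 20.2186; S(1,+0) = 22.6400; S(1,+1) = 25.3514
  k=2: S(2,-2) = 18.0562; S(2,-1) = 20.2186; S(2,+0) = 22.6400; S(2,+1) = 25.3514; S(2,+2) = 28.3875
Terminal payoffs V(N, j) = max(K - S_T, 0):
  V(2,-2) = 1.893796; V(2,-1) = 0.000000; V(2,+0) = 0.000000; V(2,+1) = 0.000000; V(2,+2) = 0.000000
Backward induction: V(k, j) = exp(-r*dt) * [p_u * V(k+1, j+1) + p_m * V(k+1, j) + p_d * V(k+1, j-1)]
  V(1,-1) = exp(-r*dt) * [p_u*0.000000 + p_m*0.000000 + p_d*1.893796] = 0.320452
  V(1,+0) = exp(-r*dt) * [p_u*0.000000 + p_m*0.000000 + p_d*0.000000] = 0.000000
  V(1,+1) = exp(-r*dt) * [p_u*0.000000 + p_m*0.000000 + p_d*0.000000] = 0.000000
  V(0,+0) = exp(-r*dt) * [p_u*0.000000 + p_m*0.000000 + p_d*0.320452] = 0.054224

Answer: Price = V(0,0) = 0.0542


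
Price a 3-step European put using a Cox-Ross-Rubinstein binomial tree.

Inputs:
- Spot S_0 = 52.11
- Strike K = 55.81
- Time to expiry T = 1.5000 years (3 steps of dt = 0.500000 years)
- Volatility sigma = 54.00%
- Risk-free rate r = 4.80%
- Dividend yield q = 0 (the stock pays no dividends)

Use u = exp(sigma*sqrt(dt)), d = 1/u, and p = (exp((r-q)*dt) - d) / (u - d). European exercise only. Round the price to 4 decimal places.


dt = T/N = 0.500000
u = exp(sigma*sqrt(dt)) = 1.464974; d = 1/u = 0.682606
p = (exp((r-q)*dt) - d) / (u - d) = 0.436731
Discount per step: exp(-r*dt) = 0.976286
Stock lattice S(k, i) with i counting down-moves:
  k=0: S(0,0) = 52.1100
  k=1: S(1,0) = 76.3398; S(1,1) = 35.5706
  k=2: S(2,0) = 111.8359; S(2,1) = 52.1100; S(2,2) = 24.2807
  k=3: S(3,0) = 163.8366; S(3,1) = 76.3398; S(3,2) = 35.5706; S(3,3) = 16.5741
Terminal payoffs V(N, i) = max(K - S_T, 0):
  V(3,0) = 0.000000; V(3,1) = 0.000000; V(3,2) = 20.239409; V(3,3) = 39.235856
Backward induction: V(k, i) = exp(-r*dt) * [p * V(k+1, i) + (1-p) * V(k+1, i+1)].
  V(2,0) = exp(-r*dt) * [p*0.000000 + (1-p)*0.000000] = 0.000000
  V(2,1) = exp(-r*dt) * [p*0.000000 + (1-p)*20.239409] = 11.129885
  V(2,2) = exp(-r*dt) * [p*20.239409 + (1-p)*39.235856] = 30.205812
  V(1,0) = exp(-r*dt) * [p*0.000000 + (1-p)*11.129885] = 6.120452
  V(1,1) = exp(-r*dt) * [p*11.129885 + (1-p)*30.205812] = 21.356020
  V(0,0) = exp(-r*dt) * [p*6.120452 + (1-p)*21.356020] = 14.353525

Answer: Price = V(0,0) = 14.3535


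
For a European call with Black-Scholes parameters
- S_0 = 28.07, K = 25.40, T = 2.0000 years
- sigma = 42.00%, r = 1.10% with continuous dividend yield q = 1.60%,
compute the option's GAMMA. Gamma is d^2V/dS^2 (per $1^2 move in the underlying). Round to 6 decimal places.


Answer: Gamma = 0.020958

Derivation:
d1 = 0.4484272818; d2 = -0.1455424144
phi(d1) = 0.3607817599; exp(-qT) = 0.9685065821; exp(-rT) = 0.9782402351
Gamma = exp(-qT) * phi(d1) / (S * sigma * sqrt(T)) = 0.9685065821 * 0.3607817599 / (28.0700 * 0.4200 * 1.4142135624) = 0.020958


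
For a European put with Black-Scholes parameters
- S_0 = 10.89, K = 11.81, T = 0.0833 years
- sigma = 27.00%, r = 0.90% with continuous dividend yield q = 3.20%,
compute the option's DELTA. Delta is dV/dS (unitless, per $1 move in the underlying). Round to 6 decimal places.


d1 = -1.0263659572; d2 = -1.1042926535
phi(d1) = 0.2355924032; exp(-qT) = 0.9973379496; exp(-rT) = 0.9992505810
N(-d1) = 0.8476404409
Delta = -exp(-qT) * N(-d1) = -0.9973379496 * 0.8476404409 = -0.845384

Answer: Delta = -0.845384


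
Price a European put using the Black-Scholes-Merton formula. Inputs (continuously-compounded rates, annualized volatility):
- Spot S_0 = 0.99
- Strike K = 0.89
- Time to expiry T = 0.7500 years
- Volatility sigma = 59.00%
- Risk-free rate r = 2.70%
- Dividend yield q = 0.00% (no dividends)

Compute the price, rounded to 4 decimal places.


d1 = (ln(S/K) + (r - q + 0.5*sigma^2) * T) / (sigma * sqrt(T)) = 0.50351007
d2 = d1 - sigma * sqrt(T) = -0.00744492
exp(-rT) = 0.97995365; exp(-qT) = 1.00000000
P = K * exp(-rT) * N(-d2) - S_0 * exp(-qT) * N(-d1)
N(-d1) = 0.30730285; N(-d2) = 0.50297007
P = 0.8900 * 0.97995365 * 0.50297007 - 0.9900 * 1.00000000 * 0.30730285 = 0.1344

Answer: Price = 0.1344


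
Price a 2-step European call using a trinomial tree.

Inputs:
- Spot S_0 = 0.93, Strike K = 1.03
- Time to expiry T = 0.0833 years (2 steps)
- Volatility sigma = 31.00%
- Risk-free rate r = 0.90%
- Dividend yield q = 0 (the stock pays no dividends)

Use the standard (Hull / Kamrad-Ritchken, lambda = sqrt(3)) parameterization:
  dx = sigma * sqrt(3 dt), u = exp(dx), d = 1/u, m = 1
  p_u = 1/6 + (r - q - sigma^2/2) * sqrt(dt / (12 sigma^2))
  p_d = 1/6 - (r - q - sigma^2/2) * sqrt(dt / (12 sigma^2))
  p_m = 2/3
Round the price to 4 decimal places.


dt = T/N = 0.041650; dx = sigma*sqrt(3*dt) = 0.109580
u = exp(dx) = 1.115809; d = 1/u = 0.896211
p_u = 0.159245, p_m = 0.666667, p_d = 0.174088
Discount per step: exp(-r*dt) = 0.999625
Stock lattice S(k, j) with j the centered position index:
  k=0: S(0,+0) = 0.9300
  k=1: S(1,-1) = 0.8335; S(1,+0) = 0.9300; S(1,+1) = 1.0377
  k=2: S(2,-2) = 0.7470; S(2,-1) = 0.8335; S(2,+0) = 0.9300; S(2,+1) = 1.0377; S(2,+2) = 1.1579
Terminal payoffs V(N, j) = max(S_T - K, 0):
  V(2,-2) = 0.000000; V(2,-1) = 0.000000; V(2,+0) = 0.000000; V(2,+1) = 0.007702; V(2,+2) = 0.127877
Backward induction: V(k, j) = exp(-r*dt) * [p_u * V(k+1, j+1) + p_m * V(k+1, j) + p_d * V(k+1, j-1)]
  V(1,-1) = exp(-r*dt) * [p_u*0.000000 + p_m*0.000000 + p_d*0.000000] = 0.000000
  V(1,+0) = exp(-r*dt) * [p_u*0.007702 + p_m*0.000000 + p_d*0.000000] = 0.001226
  V(1,+1) = exp(-r*dt) * [p_u*0.127877 + p_m*0.007702 + p_d*0.000000] = 0.025489
  V(0,+0) = exp(-r*dt) * [p_u*0.025489 + p_m*0.001226 + p_d*0.000000] = 0.004875

Answer: Price = V(0,0) = 0.0049


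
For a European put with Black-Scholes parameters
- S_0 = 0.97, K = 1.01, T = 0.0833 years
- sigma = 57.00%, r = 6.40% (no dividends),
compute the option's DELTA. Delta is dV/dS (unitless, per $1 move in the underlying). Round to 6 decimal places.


d1 = -0.1309707775; d2 = -0.2954826919
phi(d1) = 0.3955353143; exp(-qT) = 1.0000000000; exp(-rT) = 0.9946829856
N(-d1) = 0.5521007878
Delta = -exp(-qT) * N(-d1) = -1.0000000000 * 0.5521007878 = -0.552101

Answer: Delta = -0.552101


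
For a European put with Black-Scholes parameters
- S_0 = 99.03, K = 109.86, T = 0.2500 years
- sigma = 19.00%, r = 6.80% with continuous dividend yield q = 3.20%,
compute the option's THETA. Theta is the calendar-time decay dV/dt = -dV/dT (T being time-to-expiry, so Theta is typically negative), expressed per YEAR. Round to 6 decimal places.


Answer: Theta = -1.089469

Derivation:
d1 = -0.9502262461; d2 = -1.0452262461
phi(d1) = 0.2540044500; exp(-qT) = 0.9920319148; exp(-rT) = 0.9831436846
Theta = -S*exp(-qT)*phi(d1)*sigma/(2*sqrt(T)) + r*K*exp(-rT)*N(-d2) - q*S*exp(-qT)*N(-d1)
N(-d1) = 0.8290013474; N(-d2) = 0.8520407921; sqrt(T) = 0.5000000000
Term 1 = -99.0300 * 0.9920319148 * 0.2540044500 * 0.1900 / (2 * 0.5000000000) = -4.7411898871
Term 2 = 0.0680 * 109.8600 * 0.9831436846 * 0.8520407921 = 6.2578606583
Term 3 = -0.0320 * 99.0300 * 0.9920319148 * 0.8290013474 = -2.6061393755
Theta = -4.7411898871 + (6.2578606583) + (-2.6061393755) = -1.089469


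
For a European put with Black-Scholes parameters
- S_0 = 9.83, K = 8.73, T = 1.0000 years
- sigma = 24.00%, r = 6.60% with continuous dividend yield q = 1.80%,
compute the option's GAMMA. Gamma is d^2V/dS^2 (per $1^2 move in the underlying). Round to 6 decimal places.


d1 = 0.8144731846; d2 = 0.5744731846
phi(d1) = 0.2863266986; exp(-qT) = 0.9821610324; exp(-rT) = 0.9361308643
Gamma = exp(-qT) * phi(d1) / (S * sigma * sqrt(T)) = 0.9821610324 * 0.2863266986 / (9.8300 * 0.2400 * 1.0000000000) = 0.119201

Answer: Gamma = 0.119201


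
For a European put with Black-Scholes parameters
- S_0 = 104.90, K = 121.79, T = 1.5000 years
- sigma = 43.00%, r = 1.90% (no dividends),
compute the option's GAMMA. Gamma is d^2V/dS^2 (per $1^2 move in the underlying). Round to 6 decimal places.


Answer: Gamma = 0.007217

Derivation:
d1 = 0.0339591662; d2 = -0.4926811285
phi(d1) = 0.3987123116; exp(-qT) = 1.0000000000; exp(-rT) = 0.9719022941
Gamma = exp(-qT) * phi(d1) / (S * sigma * sqrt(T)) = 1.0000000000 * 0.3987123116 / (104.9000 * 0.4300 * 1.2247448714) = 0.007217


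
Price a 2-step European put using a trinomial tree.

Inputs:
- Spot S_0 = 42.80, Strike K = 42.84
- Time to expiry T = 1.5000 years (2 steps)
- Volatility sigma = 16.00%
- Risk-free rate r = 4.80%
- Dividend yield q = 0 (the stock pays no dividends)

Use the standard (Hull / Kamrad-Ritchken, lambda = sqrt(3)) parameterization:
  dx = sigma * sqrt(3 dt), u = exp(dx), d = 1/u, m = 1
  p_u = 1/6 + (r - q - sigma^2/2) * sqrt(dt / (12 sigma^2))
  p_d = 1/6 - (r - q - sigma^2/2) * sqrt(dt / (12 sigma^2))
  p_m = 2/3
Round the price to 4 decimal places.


Answer: Price = V(0,0) = 1.4790

Derivation:
dt = T/N = 0.750000; dx = sigma*sqrt(3*dt) = 0.240000
u = exp(dx) = 1.271249; d = 1/u = 0.786628
p_u = 0.221667, p_m = 0.666667, p_d = 0.111667
Discount per step: exp(-r*dt) = 0.964640
Stock lattice S(k, j) with j the centered position index:
  k=0: S(0,+0) = 42.8000
  k=1: S(1,-1) = 33.6677; S(1,+0) = 42.8000; S(1,+1) = 54.4095
  k=2: S(2,-2) = 26.4839; S(2,-1) = 33.6677; S(2,+0) = 42.8000; S(2,+1) = 54.4095; S(2,+2) = 69.1680
Terminal payoffs V(N, j) = max(K - S_T, 0):
  V(2,-2) = 16.356071; V(2,-1) = 9.172328; V(2,+0) = 0.040000; V(2,+1) = 0.000000; V(2,+2) = 0.000000
Backward induction: V(k, j) = exp(-r*dt) * [p_u * V(k+1, j+1) + p_m * V(k+1, j) + p_d * V(k+1, j-1)]
  V(1,-1) = exp(-r*dt) * [p_u*0.040000 + p_m*9.172328 + p_d*16.356071] = 7.669064
  V(1,+0) = exp(-r*dt) * [p_u*0.000000 + p_m*0.040000 + p_d*9.172328] = 1.013750
  V(1,+1) = exp(-r*dt) * [p_u*0.000000 + p_m*0.000000 + p_d*0.040000] = 0.004309
  V(0,+0) = exp(-r*dt) * [p_u*0.004309 + p_m*1.013750 + p_d*7.669064] = 1.478955


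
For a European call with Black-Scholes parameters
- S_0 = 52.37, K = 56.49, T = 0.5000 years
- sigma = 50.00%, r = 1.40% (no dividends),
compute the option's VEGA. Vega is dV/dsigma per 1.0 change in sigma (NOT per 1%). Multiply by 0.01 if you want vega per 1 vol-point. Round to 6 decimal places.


Answer: Vega = 14.771011

Derivation:
d1 = -0.0176203176; d2 = -0.3711737082
phi(d1) = 0.3988803543; exp(-qT) = 1.0000000000; exp(-rT) = 0.9930244429
Vega = S * exp(-qT) * phi(d1) * sqrt(T) = 52.3700 * 1.0000000000 * 0.3988803543 * 0.7071067812 = 14.771011


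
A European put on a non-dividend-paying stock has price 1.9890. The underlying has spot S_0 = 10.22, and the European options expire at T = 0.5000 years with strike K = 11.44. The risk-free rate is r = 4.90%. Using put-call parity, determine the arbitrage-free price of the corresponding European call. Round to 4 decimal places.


Put-call parity: C - P = S_0 * exp(-qT) - K * exp(-rT).
S_0 * exp(-qT) = 10.2200 * 1.00000000 = 10.22000000
K * exp(-rT) = 11.4400 * 0.97579769 = 11.16312556
C = P + S*exp(-qT) - K*exp(-rT)
C = 1.9890 + 10.22000000 - 11.16312556 = 1.0459

Answer: Call price = 1.0459


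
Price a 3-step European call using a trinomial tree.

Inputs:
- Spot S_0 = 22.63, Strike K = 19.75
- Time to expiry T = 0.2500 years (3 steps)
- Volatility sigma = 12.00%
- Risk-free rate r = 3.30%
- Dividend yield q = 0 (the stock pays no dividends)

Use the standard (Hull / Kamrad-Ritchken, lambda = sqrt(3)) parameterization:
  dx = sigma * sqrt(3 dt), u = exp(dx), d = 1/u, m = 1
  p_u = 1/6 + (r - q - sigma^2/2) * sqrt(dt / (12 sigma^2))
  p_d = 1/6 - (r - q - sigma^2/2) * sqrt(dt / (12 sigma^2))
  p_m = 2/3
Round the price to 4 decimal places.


Answer: Price = V(0,0) = 3.0449

Derivation:
dt = T/N = 0.083333; dx = sigma*sqrt(3*dt) = 0.060000
u = exp(dx) = 1.061837; d = 1/u = 0.941765
p_u = 0.184583, p_m = 0.666667, p_d = 0.148750
Discount per step: exp(-r*dt) = 0.997254
Stock lattice S(k, j) with j the centered position index:
  k=0: S(0,+0) = 22.6300
  k=1: S(1,-1) = 21.3121; S(1,+0) = 22.6300; S(1,+1) = 24.0294
  k=2: S(2,-2) = 20.0710; S(2,-1) = 21.3121; S(2,+0) = 22.6300; S(2,+1) = 24.0294; S(2,+2) = 25.5153
  k=3: S(3,-3) = 18.9022; S(3,-2) = 20.0710; S(3,-1) = 21.3121; S(3,+0) = 22.6300; S(3,+1) = 24.0294; S(3,+2) = 25.5153; S(3,+3) = 27.0930
Terminal payoffs V(N, j) = max(S_T - K, 0):
  V(3,-3) = 0.000000; V(3,-2) = 0.321009; V(3,-1) = 1.562131; V(3,+0) = 2.880000; V(3,+1) = 4.279361; V(3,+2) = 5.765254; V(3,+3) = 7.343029
Backward induction: V(k, j) = exp(-r*dt) * [p_u * V(k+1, j+1) + p_m * V(k+1, j) + p_d * V(k+1, j-1)]
  V(2,-2) = exp(-r*dt) * [p_u*1.562131 + p_m*0.321009 + p_d*0.000000] = 0.500970
  V(2,-1) = exp(-r*dt) * [p_u*2.880000 + p_m*1.562131 + p_d*0.321009] = 1.616320
  V(2,+0) = exp(-r*dt) * [p_u*4.279361 + p_m*2.880000 + p_d*1.562131] = 2.934186
  V(2,+1) = exp(-r*dt) * [p_u*5.765254 + p_m*4.279361 + p_d*2.880000] = 4.333543
  V(2,+2) = exp(-r*dt) * [p_u*7.343029 + p_m*5.765254 + p_d*4.279361] = 5.819433
  V(1,-1) = exp(-r*dt) * [p_u*2.934186 + p_m*1.616320 + p_d*0.500970] = 1.689017
  V(1,+0) = exp(-r*dt) * [p_u*4.333543 + p_m*2.934186 + p_d*1.616320] = 2.988222
  V(1,+1) = exp(-r*dt) * [p_u*5.819433 + p_m*4.333543 + p_d*2.934186] = 4.387577
  V(0,+0) = exp(-r*dt) * [p_u*4.387577 + p_m*2.988222 + p_d*1.689017] = 3.044878
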